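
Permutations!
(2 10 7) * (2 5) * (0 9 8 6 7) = (0 9 8 6 7 5 2 10) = [9, 1, 10, 3, 4, 2, 7, 5, 6, 8, 0]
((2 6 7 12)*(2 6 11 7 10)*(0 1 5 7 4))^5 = (0 6)(1 10)(2 5)(4 12)(7 11)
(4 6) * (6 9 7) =(4 9 7 6) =[0, 1, 2, 3, 9, 5, 4, 6, 8, 7]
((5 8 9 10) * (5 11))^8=((5 8 9 10 11))^8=(5 10 8 11 9)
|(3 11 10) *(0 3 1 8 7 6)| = |(0 3 11 10 1 8 7 6)| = 8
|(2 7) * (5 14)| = |(2 7)(5 14)| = 2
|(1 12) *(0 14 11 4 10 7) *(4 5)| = 14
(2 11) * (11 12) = (2 12 11) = [0, 1, 12, 3, 4, 5, 6, 7, 8, 9, 10, 2, 11]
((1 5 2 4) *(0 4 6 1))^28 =((0 4)(1 5 2 6))^28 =(6)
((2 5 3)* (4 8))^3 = ((2 5 3)(4 8))^3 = (4 8)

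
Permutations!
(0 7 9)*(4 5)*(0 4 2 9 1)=(0 7 1)(2 9 4 5)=[7, 0, 9, 3, 5, 2, 6, 1, 8, 4]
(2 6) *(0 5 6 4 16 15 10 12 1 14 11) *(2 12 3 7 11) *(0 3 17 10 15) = (0 5 6 12 1 14 2 4 16)(3 7 11)(10 17) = [5, 14, 4, 7, 16, 6, 12, 11, 8, 9, 17, 3, 1, 13, 2, 15, 0, 10]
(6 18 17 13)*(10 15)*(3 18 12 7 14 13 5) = (3 18 17 5)(6 12 7 14 13)(10 15) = [0, 1, 2, 18, 4, 3, 12, 14, 8, 9, 15, 11, 7, 6, 13, 10, 16, 5, 17]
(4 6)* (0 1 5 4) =[1, 5, 2, 3, 6, 4, 0] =(0 1 5 4 6)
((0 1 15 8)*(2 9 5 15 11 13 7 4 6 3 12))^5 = ((0 1 11 13 7 4 6 3 12 2 9 5 15 8))^5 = (0 4 9 1 6 5 11 3 15 13 12 8 7 2)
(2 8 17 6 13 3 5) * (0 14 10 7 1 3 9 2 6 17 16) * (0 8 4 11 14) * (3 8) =[0, 8, 4, 5, 11, 6, 13, 1, 16, 2, 7, 14, 12, 9, 10, 15, 3, 17] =(17)(1 8 16 3 5 6 13 9 2 4 11 14 10 7)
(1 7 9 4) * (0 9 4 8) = (0 9 8)(1 7 4) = [9, 7, 2, 3, 1, 5, 6, 4, 0, 8]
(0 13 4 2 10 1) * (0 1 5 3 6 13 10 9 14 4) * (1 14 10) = (0 1 14 4 2 9 10 5 3 6 13) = [1, 14, 9, 6, 2, 3, 13, 7, 8, 10, 5, 11, 12, 0, 4]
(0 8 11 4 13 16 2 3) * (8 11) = (0 11 4 13 16 2 3) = [11, 1, 3, 0, 13, 5, 6, 7, 8, 9, 10, 4, 12, 16, 14, 15, 2]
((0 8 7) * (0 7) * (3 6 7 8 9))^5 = (0 8 7 6 3 9)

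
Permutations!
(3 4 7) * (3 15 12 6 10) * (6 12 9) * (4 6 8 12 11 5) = (3 6 10)(4 7 15 9 8 12 11 5) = [0, 1, 2, 6, 7, 4, 10, 15, 12, 8, 3, 5, 11, 13, 14, 9]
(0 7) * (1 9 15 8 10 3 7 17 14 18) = [17, 9, 2, 7, 4, 5, 6, 0, 10, 15, 3, 11, 12, 13, 18, 8, 16, 14, 1] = (0 17 14 18 1 9 15 8 10 3 7)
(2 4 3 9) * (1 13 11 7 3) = (1 13 11 7 3 9 2 4) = [0, 13, 4, 9, 1, 5, 6, 3, 8, 2, 10, 7, 12, 11]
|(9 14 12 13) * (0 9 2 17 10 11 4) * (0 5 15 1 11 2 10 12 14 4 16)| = 40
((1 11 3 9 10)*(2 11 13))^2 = (1 2 3 10 13 11 9)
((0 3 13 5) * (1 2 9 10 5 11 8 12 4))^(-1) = ((0 3 13 11 8 12 4 1 2 9 10 5))^(-1) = (0 5 10 9 2 1 4 12 8 11 13 3)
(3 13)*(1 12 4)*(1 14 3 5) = (1 12 4 14 3 13 5) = [0, 12, 2, 13, 14, 1, 6, 7, 8, 9, 10, 11, 4, 5, 3]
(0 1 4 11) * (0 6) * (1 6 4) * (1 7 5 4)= [6, 7, 2, 3, 11, 4, 0, 5, 8, 9, 10, 1]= (0 6)(1 7 5 4 11)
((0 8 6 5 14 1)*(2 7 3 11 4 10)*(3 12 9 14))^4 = (0 3 2 14 6 4 12)(1 5 10 9 8 11 7) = ((0 8 6 5 3 11 4 10 2 7 12 9 14 1))^4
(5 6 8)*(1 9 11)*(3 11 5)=(1 9 5 6 8 3 11)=[0, 9, 2, 11, 4, 6, 8, 7, 3, 5, 10, 1]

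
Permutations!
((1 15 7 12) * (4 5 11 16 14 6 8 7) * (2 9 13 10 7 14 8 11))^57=(1 10 2 15 7 9 4 12 13 5)(6 16 14 11 8)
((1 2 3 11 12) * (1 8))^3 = (1 11)(2 12)(3 8)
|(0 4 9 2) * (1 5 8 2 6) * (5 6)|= 6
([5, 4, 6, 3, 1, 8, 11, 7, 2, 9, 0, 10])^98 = [0, 1, 2, 3, 4, 5, 6, 7, 8, 9, 10, 11]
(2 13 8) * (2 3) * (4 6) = (2 13 8 3)(4 6) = [0, 1, 13, 2, 6, 5, 4, 7, 3, 9, 10, 11, 12, 8]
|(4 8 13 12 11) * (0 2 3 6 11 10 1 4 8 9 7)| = |(0 2 3 6 11 8 13 12 10 1 4 9 7)| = 13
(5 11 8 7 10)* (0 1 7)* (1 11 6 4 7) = (0 11 8)(4 7 10 5 6) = [11, 1, 2, 3, 7, 6, 4, 10, 0, 9, 5, 8]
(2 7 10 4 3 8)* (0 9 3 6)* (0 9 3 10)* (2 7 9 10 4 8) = (0 3 2 9 4 6 10 8 7) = [3, 1, 9, 2, 6, 5, 10, 0, 7, 4, 8]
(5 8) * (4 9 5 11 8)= (4 9 5)(8 11)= [0, 1, 2, 3, 9, 4, 6, 7, 11, 5, 10, 8]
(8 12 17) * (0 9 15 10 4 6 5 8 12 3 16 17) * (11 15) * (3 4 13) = (0 9 11 15 10 13 3 16 17 12)(4 6 5 8) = [9, 1, 2, 16, 6, 8, 5, 7, 4, 11, 13, 15, 0, 3, 14, 10, 17, 12]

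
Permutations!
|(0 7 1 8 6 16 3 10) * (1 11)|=9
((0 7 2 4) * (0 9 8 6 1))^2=((0 7 2 4 9 8 6 1))^2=(0 2 9 6)(1 7 4 8)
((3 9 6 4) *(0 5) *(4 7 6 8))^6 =(3 8)(4 9)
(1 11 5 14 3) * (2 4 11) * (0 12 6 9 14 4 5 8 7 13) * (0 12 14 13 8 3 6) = (0 14 6 9 13 12)(1 2 5 4 11 3)(7 8) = [14, 2, 5, 1, 11, 4, 9, 8, 7, 13, 10, 3, 0, 12, 6]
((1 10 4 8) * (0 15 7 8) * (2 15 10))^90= (15)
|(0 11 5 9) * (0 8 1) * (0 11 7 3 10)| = 20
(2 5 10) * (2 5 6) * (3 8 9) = [0, 1, 6, 8, 4, 10, 2, 7, 9, 3, 5] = (2 6)(3 8 9)(5 10)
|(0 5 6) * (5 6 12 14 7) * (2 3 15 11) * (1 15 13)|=12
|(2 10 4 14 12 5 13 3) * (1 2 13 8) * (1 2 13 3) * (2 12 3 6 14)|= 6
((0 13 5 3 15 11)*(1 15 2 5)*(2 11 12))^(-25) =((0 13 1 15 12 2 5 3 11))^(-25) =(0 1 12 5 11 13 15 2 3)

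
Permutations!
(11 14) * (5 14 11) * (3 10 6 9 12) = (3 10 6 9 12)(5 14) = [0, 1, 2, 10, 4, 14, 9, 7, 8, 12, 6, 11, 3, 13, 5]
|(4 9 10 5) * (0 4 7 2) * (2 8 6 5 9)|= |(0 4 2)(5 7 8 6)(9 10)|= 12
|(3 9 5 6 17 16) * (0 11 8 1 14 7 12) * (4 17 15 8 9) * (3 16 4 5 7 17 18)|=10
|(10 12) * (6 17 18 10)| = 5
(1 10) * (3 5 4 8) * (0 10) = (0 10 1)(3 5 4 8) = [10, 0, 2, 5, 8, 4, 6, 7, 3, 9, 1]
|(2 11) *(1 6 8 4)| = 4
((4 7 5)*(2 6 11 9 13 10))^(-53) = (2 6 11 9 13 10)(4 7 5) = ((2 6 11 9 13 10)(4 7 5))^(-53)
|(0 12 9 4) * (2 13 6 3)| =4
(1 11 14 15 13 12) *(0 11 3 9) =(0 11 14 15 13 12 1 3 9) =[11, 3, 2, 9, 4, 5, 6, 7, 8, 0, 10, 14, 1, 12, 15, 13]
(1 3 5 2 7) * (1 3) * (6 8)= (2 7 3 5)(6 8)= [0, 1, 7, 5, 4, 2, 8, 3, 6]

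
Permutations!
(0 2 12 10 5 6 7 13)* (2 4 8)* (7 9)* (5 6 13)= [4, 1, 12, 3, 8, 13, 9, 5, 2, 7, 6, 11, 10, 0]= (0 4 8 2 12 10 6 9 7 5 13)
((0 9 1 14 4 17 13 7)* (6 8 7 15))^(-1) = (0 7 8 6 15 13 17 4 14 1 9) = ((0 9 1 14 4 17 13 15 6 8 7))^(-1)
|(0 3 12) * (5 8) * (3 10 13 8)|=7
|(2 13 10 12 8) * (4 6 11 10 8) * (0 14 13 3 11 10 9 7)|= 36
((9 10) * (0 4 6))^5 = ((0 4 6)(9 10))^5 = (0 6 4)(9 10)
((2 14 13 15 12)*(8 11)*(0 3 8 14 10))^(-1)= (0 10 2 12 15 13 14 11 8 3)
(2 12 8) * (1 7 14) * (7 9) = (1 9 7 14)(2 12 8) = [0, 9, 12, 3, 4, 5, 6, 14, 2, 7, 10, 11, 8, 13, 1]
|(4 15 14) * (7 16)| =6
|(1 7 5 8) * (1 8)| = 3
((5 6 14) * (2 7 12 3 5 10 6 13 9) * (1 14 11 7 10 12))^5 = (1 13 11 3 10 14 9 7 5 6 12 2)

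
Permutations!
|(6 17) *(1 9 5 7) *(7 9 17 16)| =10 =|(1 17 6 16 7)(5 9)|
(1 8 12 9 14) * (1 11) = (1 8 12 9 14 11) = [0, 8, 2, 3, 4, 5, 6, 7, 12, 14, 10, 1, 9, 13, 11]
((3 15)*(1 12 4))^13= (1 12 4)(3 15)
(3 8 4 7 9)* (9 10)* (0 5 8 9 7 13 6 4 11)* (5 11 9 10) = (0 11)(3 10 7 5 8 9)(4 13 6) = [11, 1, 2, 10, 13, 8, 4, 5, 9, 3, 7, 0, 12, 6]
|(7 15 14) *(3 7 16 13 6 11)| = 8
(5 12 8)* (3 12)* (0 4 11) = [4, 1, 2, 12, 11, 3, 6, 7, 5, 9, 10, 0, 8] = (0 4 11)(3 12 8 5)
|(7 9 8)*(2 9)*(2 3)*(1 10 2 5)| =|(1 10 2 9 8 7 3 5)| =8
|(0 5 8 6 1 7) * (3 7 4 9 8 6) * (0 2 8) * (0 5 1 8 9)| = 21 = |(0 1 4)(2 9 5 6 8 3 7)|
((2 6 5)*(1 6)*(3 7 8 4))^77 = (1 6 5 2)(3 7 8 4)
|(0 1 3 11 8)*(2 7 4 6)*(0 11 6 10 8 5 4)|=30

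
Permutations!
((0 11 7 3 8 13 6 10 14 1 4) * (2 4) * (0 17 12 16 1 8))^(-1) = ((0 11 7 3)(1 2 4 17 12 16)(6 10 14 8 13))^(-1) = (0 3 7 11)(1 16 12 17 4 2)(6 13 8 14 10)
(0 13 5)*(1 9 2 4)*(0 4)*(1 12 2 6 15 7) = (0 13 5 4 12 2)(1 9 6 15 7) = [13, 9, 0, 3, 12, 4, 15, 1, 8, 6, 10, 11, 2, 5, 14, 7]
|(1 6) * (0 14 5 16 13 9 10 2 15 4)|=10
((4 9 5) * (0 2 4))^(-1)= ((0 2 4 9 5))^(-1)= (0 5 9 4 2)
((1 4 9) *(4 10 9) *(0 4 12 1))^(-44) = ((0 4 12 1 10 9))^(-44) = (0 10 12)(1 4 9)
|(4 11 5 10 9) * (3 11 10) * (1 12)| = |(1 12)(3 11 5)(4 10 9)| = 6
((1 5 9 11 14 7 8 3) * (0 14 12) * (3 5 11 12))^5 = ((0 14 7 8 5 9 12)(1 11 3))^5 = (0 9 8 14 12 5 7)(1 3 11)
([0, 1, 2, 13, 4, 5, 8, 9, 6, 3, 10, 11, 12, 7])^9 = (3 13 7 9)(6 8)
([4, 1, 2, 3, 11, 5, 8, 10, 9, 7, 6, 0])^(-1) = (0 11 4)(6 10 7 9 8)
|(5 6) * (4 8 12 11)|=4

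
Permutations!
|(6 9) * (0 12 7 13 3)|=10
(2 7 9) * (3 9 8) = (2 7 8 3 9) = [0, 1, 7, 9, 4, 5, 6, 8, 3, 2]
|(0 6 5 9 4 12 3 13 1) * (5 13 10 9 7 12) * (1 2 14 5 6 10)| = |(0 10 9 4 6 13 2 14 5 7 12 3 1)| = 13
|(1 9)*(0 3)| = |(0 3)(1 9)| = 2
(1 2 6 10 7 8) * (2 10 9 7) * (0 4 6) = [4, 10, 0, 3, 6, 5, 9, 8, 1, 7, 2] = (0 4 6 9 7 8 1 10 2)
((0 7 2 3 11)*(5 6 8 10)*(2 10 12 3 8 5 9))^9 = ((0 7 10 9 2 8 12 3 11)(5 6))^9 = (12)(5 6)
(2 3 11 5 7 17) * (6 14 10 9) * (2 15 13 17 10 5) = [0, 1, 3, 11, 4, 7, 14, 10, 8, 6, 9, 2, 12, 17, 5, 13, 16, 15] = (2 3 11)(5 7 10 9 6 14)(13 17 15)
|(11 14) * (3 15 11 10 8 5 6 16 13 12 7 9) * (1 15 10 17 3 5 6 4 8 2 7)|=17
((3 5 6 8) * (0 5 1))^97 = (0 5 6 8 3 1) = ((0 5 6 8 3 1))^97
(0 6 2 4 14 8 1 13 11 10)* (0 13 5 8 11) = (0 6 2 4 14 11 10 13)(1 5 8) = [6, 5, 4, 3, 14, 8, 2, 7, 1, 9, 13, 10, 12, 0, 11]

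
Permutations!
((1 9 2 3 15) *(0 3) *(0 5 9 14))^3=(0 1 3 14 15)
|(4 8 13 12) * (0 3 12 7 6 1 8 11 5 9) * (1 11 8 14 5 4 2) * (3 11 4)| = 45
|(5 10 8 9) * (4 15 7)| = 12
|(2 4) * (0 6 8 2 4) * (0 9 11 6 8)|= 6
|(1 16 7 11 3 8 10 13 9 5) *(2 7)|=|(1 16 2 7 11 3 8 10 13 9 5)|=11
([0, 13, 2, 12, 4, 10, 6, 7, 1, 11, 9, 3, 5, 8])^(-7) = [0, 8, 2, 11, 4, 12, 6, 7, 13, 10, 5, 9, 3, 1]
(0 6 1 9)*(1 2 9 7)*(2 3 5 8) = (0 6 3 5 8 2 9)(1 7) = [6, 7, 9, 5, 4, 8, 3, 1, 2, 0]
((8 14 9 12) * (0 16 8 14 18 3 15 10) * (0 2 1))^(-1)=(0 1 2 10 15 3 18 8 16)(9 14 12)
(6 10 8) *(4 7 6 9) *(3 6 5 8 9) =(3 6 10 9 4 7 5 8) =[0, 1, 2, 6, 7, 8, 10, 5, 3, 4, 9]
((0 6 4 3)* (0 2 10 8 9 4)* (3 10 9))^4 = (2 8 4)(3 10 9) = ((0 6)(2 9 4 10 8 3))^4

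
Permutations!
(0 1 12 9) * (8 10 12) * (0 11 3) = (0 1 8 10 12 9 11 3) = [1, 8, 2, 0, 4, 5, 6, 7, 10, 11, 12, 3, 9]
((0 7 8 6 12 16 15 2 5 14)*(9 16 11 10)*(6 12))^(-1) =(0 14 5 2 15 16 9 10 11 12 8 7)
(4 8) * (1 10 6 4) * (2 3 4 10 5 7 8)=(1 5 7 8)(2 3 4)(6 10)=[0, 5, 3, 4, 2, 7, 10, 8, 1, 9, 6]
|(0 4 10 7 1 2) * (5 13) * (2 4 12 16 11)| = |(0 12 16 11 2)(1 4 10 7)(5 13)| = 20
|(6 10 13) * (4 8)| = |(4 8)(6 10 13)| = 6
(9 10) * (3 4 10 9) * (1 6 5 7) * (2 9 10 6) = (1 2 9 10 3 4 6 5 7) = [0, 2, 9, 4, 6, 7, 5, 1, 8, 10, 3]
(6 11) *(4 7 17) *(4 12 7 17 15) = [0, 1, 2, 3, 17, 5, 11, 15, 8, 9, 10, 6, 7, 13, 14, 4, 16, 12] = (4 17 12 7 15)(6 11)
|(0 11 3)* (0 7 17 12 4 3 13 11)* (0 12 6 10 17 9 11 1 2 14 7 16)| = |(0 12 4 3 16)(1 2 14 7 9 11 13)(6 10 17)| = 105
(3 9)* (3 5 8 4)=(3 9 5 8 4)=[0, 1, 2, 9, 3, 8, 6, 7, 4, 5]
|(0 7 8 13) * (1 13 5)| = 6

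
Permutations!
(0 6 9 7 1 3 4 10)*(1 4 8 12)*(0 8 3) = [6, 0, 2, 3, 10, 5, 9, 4, 12, 7, 8, 11, 1] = (0 6 9 7 4 10 8 12 1)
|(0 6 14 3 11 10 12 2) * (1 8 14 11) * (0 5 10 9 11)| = 4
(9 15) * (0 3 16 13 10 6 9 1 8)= (0 3 16 13 10 6 9 15 1 8)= [3, 8, 2, 16, 4, 5, 9, 7, 0, 15, 6, 11, 12, 10, 14, 1, 13]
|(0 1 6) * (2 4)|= 6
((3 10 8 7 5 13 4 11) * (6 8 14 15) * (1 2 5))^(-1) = ((1 2 5 13 4 11 3 10 14 15 6 8 7))^(-1) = (1 7 8 6 15 14 10 3 11 4 13 5 2)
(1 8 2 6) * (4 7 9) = [0, 8, 6, 3, 7, 5, 1, 9, 2, 4] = (1 8 2 6)(4 7 9)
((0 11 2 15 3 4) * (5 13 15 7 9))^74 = (0 9 3 2 13)(4 7 15 11 5)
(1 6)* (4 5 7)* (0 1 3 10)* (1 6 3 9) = (0 6 9 1 3 10)(4 5 7) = [6, 3, 2, 10, 5, 7, 9, 4, 8, 1, 0]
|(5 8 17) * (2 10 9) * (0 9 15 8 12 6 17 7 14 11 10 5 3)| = 24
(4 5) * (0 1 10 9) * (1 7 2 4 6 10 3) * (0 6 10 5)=[7, 3, 4, 1, 0, 10, 5, 2, 8, 6, 9]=(0 7 2 4)(1 3)(5 10 9 6)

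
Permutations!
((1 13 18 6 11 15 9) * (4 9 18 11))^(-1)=(1 9 4 6 18 15 11 13)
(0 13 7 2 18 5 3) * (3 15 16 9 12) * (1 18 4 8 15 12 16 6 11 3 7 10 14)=[13, 18, 4, 0, 8, 12, 11, 2, 15, 16, 14, 3, 7, 10, 1, 6, 9, 17, 5]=(0 13 10 14 1 18 5 12 7 2 4 8 15 6 11 3)(9 16)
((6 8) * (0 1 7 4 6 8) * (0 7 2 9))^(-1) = ((0 1 2 9)(4 6 7))^(-1) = (0 9 2 1)(4 7 6)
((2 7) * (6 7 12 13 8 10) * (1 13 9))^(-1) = ((1 13 8 10 6 7 2 12 9))^(-1) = (1 9 12 2 7 6 10 8 13)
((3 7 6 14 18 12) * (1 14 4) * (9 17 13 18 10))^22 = (1 6 3 18 17 10)(4 7 12 13 9 14)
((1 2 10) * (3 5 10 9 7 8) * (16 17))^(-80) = (17)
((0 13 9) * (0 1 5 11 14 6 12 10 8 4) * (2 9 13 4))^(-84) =(1 10 11 2 6)(5 8 14 9 12)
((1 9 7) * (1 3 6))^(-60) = (9)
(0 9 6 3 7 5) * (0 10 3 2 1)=(0 9 6 2 1)(3 7 5 10)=[9, 0, 1, 7, 4, 10, 2, 5, 8, 6, 3]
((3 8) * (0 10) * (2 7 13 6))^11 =(0 10)(2 6 13 7)(3 8)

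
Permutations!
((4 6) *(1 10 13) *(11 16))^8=(16)(1 13 10)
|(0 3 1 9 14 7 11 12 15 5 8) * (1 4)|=12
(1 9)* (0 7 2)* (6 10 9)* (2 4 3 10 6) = [7, 2, 0, 10, 3, 5, 6, 4, 8, 1, 9] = (0 7 4 3 10 9 1 2)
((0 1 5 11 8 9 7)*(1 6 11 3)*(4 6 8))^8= (1 3 5)(4 11 6)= ((0 8 9 7)(1 5 3)(4 6 11))^8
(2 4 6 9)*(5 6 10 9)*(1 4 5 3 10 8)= (1 4 8)(2 5 6 3 10 9)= [0, 4, 5, 10, 8, 6, 3, 7, 1, 2, 9]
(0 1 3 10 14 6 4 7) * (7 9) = (0 1 3 10 14 6 4 9 7) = [1, 3, 2, 10, 9, 5, 4, 0, 8, 7, 14, 11, 12, 13, 6]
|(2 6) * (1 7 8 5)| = 4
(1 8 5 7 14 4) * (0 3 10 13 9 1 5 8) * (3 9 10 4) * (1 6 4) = (0 9 6 4 5 7 14 3 1)(10 13) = [9, 0, 2, 1, 5, 7, 4, 14, 8, 6, 13, 11, 12, 10, 3]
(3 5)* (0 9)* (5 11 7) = (0 9)(3 11 7 5) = [9, 1, 2, 11, 4, 3, 6, 5, 8, 0, 10, 7]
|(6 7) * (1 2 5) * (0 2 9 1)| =6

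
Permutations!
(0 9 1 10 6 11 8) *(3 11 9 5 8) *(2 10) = (0 5 8)(1 2 10 6 9)(3 11) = [5, 2, 10, 11, 4, 8, 9, 7, 0, 1, 6, 3]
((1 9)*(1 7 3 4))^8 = (1 3 9 4 7) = ((1 9 7 3 4))^8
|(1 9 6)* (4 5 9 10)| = |(1 10 4 5 9 6)| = 6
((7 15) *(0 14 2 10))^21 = ((0 14 2 10)(7 15))^21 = (0 14 2 10)(7 15)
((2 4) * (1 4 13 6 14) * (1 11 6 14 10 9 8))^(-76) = ((1 4 2 13 14 11 6 10 9 8))^(-76) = (1 14 9 2 6)(4 11 8 13 10)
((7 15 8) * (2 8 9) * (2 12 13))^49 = ((2 8 7 15 9 12 13))^49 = (15)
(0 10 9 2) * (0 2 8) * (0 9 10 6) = (10)(0 6)(8 9) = [6, 1, 2, 3, 4, 5, 0, 7, 9, 8, 10]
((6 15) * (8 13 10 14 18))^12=(8 10 18 13 14)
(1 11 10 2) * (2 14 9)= (1 11 10 14 9 2)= [0, 11, 1, 3, 4, 5, 6, 7, 8, 2, 14, 10, 12, 13, 9]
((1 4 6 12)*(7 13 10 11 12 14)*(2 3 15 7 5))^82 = ((1 4 6 14 5 2 3 15 7 13 10 11 12))^82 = (1 5 7 12 14 15 11 6 3 10 4 2 13)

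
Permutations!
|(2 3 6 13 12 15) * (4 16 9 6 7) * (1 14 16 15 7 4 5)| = 36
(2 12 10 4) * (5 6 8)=(2 12 10 4)(5 6 8)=[0, 1, 12, 3, 2, 6, 8, 7, 5, 9, 4, 11, 10]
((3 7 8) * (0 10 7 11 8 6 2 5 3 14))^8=(0 8 3 2 7)(5 6 10 14 11)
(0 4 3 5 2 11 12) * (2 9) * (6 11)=(0 4 3 5 9 2 6 11 12)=[4, 1, 6, 5, 3, 9, 11, 7, 8, 2, 10, 12, 0]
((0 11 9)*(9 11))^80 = ((11)(0 9))^80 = (11)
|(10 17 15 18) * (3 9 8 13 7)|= 20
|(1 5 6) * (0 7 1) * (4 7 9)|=7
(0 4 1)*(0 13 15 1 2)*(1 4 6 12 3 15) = (0 6 12 3 15 4 2)(1 13) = [6, 13, 0, 15, 2, 5, 12, 7, 8, 9, 10, 11, 3, 1, 14, 4]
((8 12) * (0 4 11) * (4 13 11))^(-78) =(13)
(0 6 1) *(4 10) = (0 6 1)(4 10) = [6, 0, 2, 3, 10, 5, 1, 7, 8, 9, 4]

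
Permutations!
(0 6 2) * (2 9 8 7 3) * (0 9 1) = (0 6 1)(2 9 8 7 3) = [6, 0, 9, 2, 4, 5, 1, 3, 7, 8]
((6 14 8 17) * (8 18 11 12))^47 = (6 8 11 14 17 12 18) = ((6 14 18 11 12 8 17))^47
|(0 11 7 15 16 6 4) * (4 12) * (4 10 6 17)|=|(0 11 7 15 16 17 4)(6 12 10)|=21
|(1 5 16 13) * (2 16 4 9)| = |(1 5 4 9 2 16 13)| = 7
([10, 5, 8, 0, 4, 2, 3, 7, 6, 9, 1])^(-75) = [8, 3, 10, 2, 4, 0, 5, 7, 1, 9, 6]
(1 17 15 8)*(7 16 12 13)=(1 17 15 8)(7 16 12 13)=[0, 17, 2, 3, 4, 5, 6, 16, 1, 9, 10, 11, 13, 7, 14, 8, 12, 15]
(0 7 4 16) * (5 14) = (0 7 4 16)(5 14) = [7, 1, 2, 3, 16, 14, 6, 4, 8, 9, 10, 11, 12, 13, 5, 15, 0]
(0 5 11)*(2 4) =[5, 1, 4, 3, 2, 11, 6, 7, 8, 9, 10, 0] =(0 5 11)(2 4)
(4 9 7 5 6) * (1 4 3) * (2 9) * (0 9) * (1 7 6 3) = [9, 4, 0, 7, 2, 3, 1, 5, 8, 6] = (0 9 6 1 4 2)(3 7 5)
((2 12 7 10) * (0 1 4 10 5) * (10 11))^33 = (0 12 11)(1 7 10)(2 4 5)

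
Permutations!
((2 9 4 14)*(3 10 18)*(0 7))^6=(18)(2 4)(9 14)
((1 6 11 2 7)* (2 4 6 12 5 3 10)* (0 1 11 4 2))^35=((0 1 12 5 3 10)(2 7 11)(4 6))^35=(0 10 3 5 12 1)(2 11 7)(4 6)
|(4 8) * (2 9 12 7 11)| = |(2 9 12 7 11)(4 8)| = 10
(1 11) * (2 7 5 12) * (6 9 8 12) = [0, 11, 7, 3, 4, 6, 9, 5, 12, 8, 10, 1, 2] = (1 11)(2 7 5 6 9 8 12)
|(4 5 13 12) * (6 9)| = |(4 5 13 12)(6 9)| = 4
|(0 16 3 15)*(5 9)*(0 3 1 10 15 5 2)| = 9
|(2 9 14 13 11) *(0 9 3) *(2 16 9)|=|(0 2 3)(9 14 13 11 16)|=15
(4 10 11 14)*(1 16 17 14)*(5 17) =[0, 16, 2, 3, 10, 17, 6, 7, 8, 9, 11, 1, 12, 13, 4, 15, 5, 14] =(1 16 5 17 14 4 10 11)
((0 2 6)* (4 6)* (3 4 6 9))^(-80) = (0 2 6)(3 4 9)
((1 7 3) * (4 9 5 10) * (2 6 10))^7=((1 7 3)(2 6 10 4 9 5))^7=(1 7 3)(2 6 10 4 9 5)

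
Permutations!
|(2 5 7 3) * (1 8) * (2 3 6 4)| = 10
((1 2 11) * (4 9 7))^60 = (11)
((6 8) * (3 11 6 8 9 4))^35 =(11)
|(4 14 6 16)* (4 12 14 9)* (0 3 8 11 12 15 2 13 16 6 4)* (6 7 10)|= 24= |(0 3 8 11 12 14 4 9)(2 13 16 15)(6 7 10)|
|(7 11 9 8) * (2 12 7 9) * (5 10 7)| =6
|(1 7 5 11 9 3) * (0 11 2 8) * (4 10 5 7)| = 10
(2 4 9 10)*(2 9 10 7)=(2 4 10 9 7)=[0, 1, 4, 3, 10, 5, 6, 2, 8, 7, 9]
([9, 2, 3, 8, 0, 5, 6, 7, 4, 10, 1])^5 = (0 3 10 4 2 9 8 1)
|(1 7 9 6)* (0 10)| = 4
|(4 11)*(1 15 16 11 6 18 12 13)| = 9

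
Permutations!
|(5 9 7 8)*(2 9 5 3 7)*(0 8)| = 4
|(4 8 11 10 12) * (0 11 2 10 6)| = 15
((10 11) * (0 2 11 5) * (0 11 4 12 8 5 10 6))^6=((0 2 4 12 8 5 11 6))^6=(0 11 8 4)(2 6 5 12)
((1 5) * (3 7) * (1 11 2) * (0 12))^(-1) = (0 12)(1 2 11 5)(3 7)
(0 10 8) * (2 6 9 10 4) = (0 4 2 6 9 10 8) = [4, 1, 6, 3, 2, 5, 9, 7, 0, 10, 8]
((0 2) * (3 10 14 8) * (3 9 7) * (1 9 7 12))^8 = (1 12 9)(3 8 10 7 14)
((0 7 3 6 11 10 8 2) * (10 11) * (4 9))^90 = ((11)(0 7 3 6 10 8 2)(4 9))^90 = (11)(0 2 8 10 6 3 7)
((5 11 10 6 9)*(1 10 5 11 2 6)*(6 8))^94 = ((1 10)(2 8 6 9 11 5))^94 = (2 11 6)(5 9 8)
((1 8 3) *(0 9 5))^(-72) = (9)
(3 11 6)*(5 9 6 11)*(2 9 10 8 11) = (2 9 6 3 5 10 8 11) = [0, 1, 9, 5, 4, 10, 3, 7, 11, 6, 8, 2]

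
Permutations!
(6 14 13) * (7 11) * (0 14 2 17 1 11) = (0 14 13 6 2 17 1 11 7) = [14, 11, 17, 3, 4, 5, 2, 0, 8, 9, 10, 7, 12, 6, 13, 15, 16, 1]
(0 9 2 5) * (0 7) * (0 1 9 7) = [7, 9, 5, 3, 4, 0, 6, 1, 8, 2] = (0 7 1 9 2 5)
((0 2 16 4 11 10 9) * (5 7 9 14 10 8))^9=((0 2 16 4 11 8 5 7 9)(10 14))^9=(16)(10 14)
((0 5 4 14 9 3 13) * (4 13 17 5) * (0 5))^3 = (0 9)(3 4)(5 13)(14 17)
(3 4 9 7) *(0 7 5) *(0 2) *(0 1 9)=(0 7 3 4)(1 9 5 2)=[7, 9, 1, 4, 0, 2, 6, 3, 8, 5]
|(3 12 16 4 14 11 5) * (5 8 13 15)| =10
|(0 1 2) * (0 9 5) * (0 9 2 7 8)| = 4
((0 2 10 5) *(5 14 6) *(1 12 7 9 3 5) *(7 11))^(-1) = (0 5 3 9 7 11 12 1 6 14 10 2)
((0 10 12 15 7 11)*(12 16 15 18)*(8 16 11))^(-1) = ((0 10 11)(7 8 16 15)(12 18))^(-1) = (0 11 10)(7 15 16 8)(12 18)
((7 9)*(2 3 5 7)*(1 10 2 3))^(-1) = ((1 10 2)(3 5 7 9))^(-1) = (1 2 10)(3 9 7 5)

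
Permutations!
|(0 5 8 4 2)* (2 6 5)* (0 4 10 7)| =|(0 2 4 6 5 8 10 7)| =8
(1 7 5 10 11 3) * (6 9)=(1 7 5 10 11 3)(6 9)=[0, 7, 2, 1, 4, 10, 9, 5, 8, 6, 11, 3]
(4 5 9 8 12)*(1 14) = (1 14)(4 5 9 8 12) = [0, 14, 2, 3, 5, 9, 6, 7, 12, 8, 10, 11, 4, 13, 1]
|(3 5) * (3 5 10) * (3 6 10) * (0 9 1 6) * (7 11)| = 10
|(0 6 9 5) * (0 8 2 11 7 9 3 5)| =|(0 6 3 5 8 2 11 7 9)| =9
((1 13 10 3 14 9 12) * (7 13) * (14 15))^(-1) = (1 12 9 14 15 3 10 13 7)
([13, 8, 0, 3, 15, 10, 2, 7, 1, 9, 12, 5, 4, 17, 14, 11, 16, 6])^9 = (0 2 6 17 13)(1 8)(4 5)(10 15)(11 12)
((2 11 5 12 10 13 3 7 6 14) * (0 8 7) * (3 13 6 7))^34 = (0 8 3)(2 14 6 10 12 5 11)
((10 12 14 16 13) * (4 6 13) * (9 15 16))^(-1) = (4 16 15 9 14 12 10 13 6)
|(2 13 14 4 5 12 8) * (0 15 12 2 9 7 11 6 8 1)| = 20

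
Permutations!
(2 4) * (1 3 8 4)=(1 3 8 4 2)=[0, 3, 1, 8, 2, 5, 6, 7, 4]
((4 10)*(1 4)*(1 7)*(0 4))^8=((0 4 10 7 1))^8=(0 7 4 1 10)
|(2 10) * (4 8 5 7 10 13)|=7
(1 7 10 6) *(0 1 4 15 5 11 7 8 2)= (0 1 8 2)(4 15 5 11 7 10 6)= [1, 8, 0, 3, 15, 11, 4, 10, 2, 9, 6, 7, 12, 13, 14, 5]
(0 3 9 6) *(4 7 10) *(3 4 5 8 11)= (0 4 7 10 5 8 11 3 9 6)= [4, 1, 2, 9, 7, 8, 0, 10, 11, 6, 5, 3]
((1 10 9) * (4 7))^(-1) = (1 9 10)(4 7)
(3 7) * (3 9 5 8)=(3 7 9 5 8)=[0, 1, 2, 7, 4, 8, 6, 9, 3, 5]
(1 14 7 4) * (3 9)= [0, 14, 2, 9, 1, 5, 6, 4, 8, 3, 10, 11, 12, 13, 7]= (1 14 7 4)(3 9)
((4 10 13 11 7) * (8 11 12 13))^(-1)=(4 7 11 8 10)(12 13)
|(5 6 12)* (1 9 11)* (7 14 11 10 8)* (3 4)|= |(1 9 10 8 7 14 11)(3 4)(5 6 12)|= 42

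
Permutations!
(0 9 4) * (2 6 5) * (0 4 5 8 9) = (2 6 8 9 5) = [0, 1, 6, 3, 4, 2, 8, 7, 9, 5]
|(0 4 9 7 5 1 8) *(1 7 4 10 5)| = 6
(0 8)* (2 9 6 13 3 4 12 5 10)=(0 8)(2 9 6 13 3 4 12 5 10)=[8, 1, 9, 4, 12, 10, 13, 7, 0, 6, 2, 11, 5, 3]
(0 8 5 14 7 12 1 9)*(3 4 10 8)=(0 3 4 10 8 5 14 7 12 1 9)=[3, 9, 2, 4, 10, 14, 6, 12, 5, 0, 8, 11, 1, 13, 7]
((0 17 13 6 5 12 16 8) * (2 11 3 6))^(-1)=((0 17 13 2 11 3 6 5 12 16 8))^(-1)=(0 8 16 12 5 6 3 11 2 13 17)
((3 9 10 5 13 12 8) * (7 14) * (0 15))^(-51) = (0 15)(3 12 5 9 8 13 10)(7 14) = ((0 15)(3 9 10 5 13 12 8)(7 14))^(-51)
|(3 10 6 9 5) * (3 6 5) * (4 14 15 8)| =20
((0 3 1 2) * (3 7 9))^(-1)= (0 2 1 3 9 7)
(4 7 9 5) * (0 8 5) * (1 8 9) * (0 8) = (0 9 8 5 4 7 1) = [9, 0, 2, 3, 7, 4, 6, 1, 5, 8]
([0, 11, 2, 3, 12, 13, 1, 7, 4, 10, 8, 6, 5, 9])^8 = (1 6 11)(4 12 5 13 9 10 8)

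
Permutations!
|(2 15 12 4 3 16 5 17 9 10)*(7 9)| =11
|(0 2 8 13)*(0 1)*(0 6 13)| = 3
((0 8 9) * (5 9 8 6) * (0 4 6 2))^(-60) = ((0 2)(4 6 5 9))^(-60) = (9)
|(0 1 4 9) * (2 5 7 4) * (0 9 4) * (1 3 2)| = |(9)(0 3 2 5 7)| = 5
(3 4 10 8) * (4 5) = [0, 1, 2, 5, 10, 4, 6, 7, 3, 9, 8] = (3 5 4 10 8)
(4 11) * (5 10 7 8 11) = (4 5 10 7 8 11) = [0, 1, 2, 3, 5, 10, 6, 8, 11, 9, 7, 4]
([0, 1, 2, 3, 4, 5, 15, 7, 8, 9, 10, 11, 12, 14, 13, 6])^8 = (15)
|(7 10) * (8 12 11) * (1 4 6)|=|(1 4 6)(7 10)(8 12 11)|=6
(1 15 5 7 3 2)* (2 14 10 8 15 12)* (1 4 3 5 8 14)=(1 12 2 4 3)(5 7)(8 15)(10 14)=[0, 12, 4, 1, 3, 7, 6, 5, 15, 9, 14, 11, 2, 13, 10, 8]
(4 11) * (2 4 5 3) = (2 4 11 5 3) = [0, 1, 4, 2, 11, 3, 6, 7, 8, 9, 10, 5]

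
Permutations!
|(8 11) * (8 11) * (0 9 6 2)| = 4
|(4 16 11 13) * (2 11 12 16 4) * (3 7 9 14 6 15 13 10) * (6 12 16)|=|(16)(2 11 10 3 7 9 14 12 6 15 13)|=11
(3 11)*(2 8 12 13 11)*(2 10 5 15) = [0, 1, 8, 10, 4, 15, 6, 7, 12, 9, 5, 3, 13, 11, 14, 2] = (2 8 12 13 11 3 10 5 15)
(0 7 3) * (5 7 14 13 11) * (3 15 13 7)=(0 14 7 15 13 11 5 3)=[14, 1, 2, 0, 4, 3, 6, 15, 8, 9, 10, 5, 12, 11, 7, 13]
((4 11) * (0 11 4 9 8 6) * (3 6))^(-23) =(0 11 9 8 3 6)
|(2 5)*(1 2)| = |(1 2 5)| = 3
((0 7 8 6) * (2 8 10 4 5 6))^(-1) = ((0 7 10 4 5 6)(2 8))^(-1) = (0 6 5 4 10 7)(2 8)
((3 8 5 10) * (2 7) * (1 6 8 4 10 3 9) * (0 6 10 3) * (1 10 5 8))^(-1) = ((0 6 1 5)(2 7)(3 4)(9 10))^(-1) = (0 5 1 6)(2 7)(3 4)(9 10)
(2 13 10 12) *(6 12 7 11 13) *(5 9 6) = (2 5 9 6 12)(7 11 13 10) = [0, 1, 5, 3, 4, 9, 12, 11, 8, 6, 7, 13, 2, 10]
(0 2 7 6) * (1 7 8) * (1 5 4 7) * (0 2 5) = (0 5 4 7 6 2 8) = [5, 1, 8, 3, 7, 4, 2, 6, 0]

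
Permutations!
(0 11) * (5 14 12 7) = [11, 1, 2, 3, 4, 14, 6, 5, 8, 9, 10, 0, 7, 13, 12] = (0 11)(5 14 12 7)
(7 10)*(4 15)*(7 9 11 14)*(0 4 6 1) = [4, 0, 2, 3, 15, 5, 1, 10, 8, 11, 9, 14, 12, 13, 7, 6] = (0 4 15 6 1)(7 10 9 11 14)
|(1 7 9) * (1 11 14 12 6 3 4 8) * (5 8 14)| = 30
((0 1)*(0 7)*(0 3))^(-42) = ((0 1 7 3))^(-42) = (0 7)(1 3)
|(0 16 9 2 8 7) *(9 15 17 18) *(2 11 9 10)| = 18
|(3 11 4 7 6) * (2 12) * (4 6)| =6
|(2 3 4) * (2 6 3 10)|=6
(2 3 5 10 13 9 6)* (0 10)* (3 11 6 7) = (0 10 13 9 7 3 5)(2 11 6) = [10, 1, 11, 5, 4, 0, 2, 3, 8, 7, 13, 6, 12, 9]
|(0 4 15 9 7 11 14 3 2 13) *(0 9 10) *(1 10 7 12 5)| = 14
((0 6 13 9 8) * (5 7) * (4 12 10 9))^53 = ((0 6 13 4 12 10 9 8)(5 7))^53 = (0 10 13 8 12 6 9 4)(5 7)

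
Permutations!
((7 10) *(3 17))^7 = (3 17)(7 10)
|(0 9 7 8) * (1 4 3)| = 12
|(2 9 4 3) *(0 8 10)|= 12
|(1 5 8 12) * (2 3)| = 4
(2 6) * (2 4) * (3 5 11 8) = (2 6 4)(3 5 11 8) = [0, 1, 6, 5, 2, 11, 4, 7, 3, 9, 10, 8]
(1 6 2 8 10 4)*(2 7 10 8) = (1 6 7 10 4) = [0, 6, 2, 3, 1, 5, 7, 10, 8, 9, 4]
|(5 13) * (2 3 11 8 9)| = 10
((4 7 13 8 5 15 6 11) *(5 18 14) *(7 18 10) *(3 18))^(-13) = (3 5 11 18 15 4 14 6)(7 10 8 13)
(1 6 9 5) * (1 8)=(1 6 9 5 8)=[0, 6, 2, 3, 4, 8, 9, 7, 1, 5]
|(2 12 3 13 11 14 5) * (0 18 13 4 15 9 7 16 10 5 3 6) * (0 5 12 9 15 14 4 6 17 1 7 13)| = 18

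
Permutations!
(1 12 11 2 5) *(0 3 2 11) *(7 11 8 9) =[3, 12, 5, 2, 4, 1, 6, 11, 9, 7, 10, 8, 0] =(0 3 2 5 1 12)(7 11 8 9)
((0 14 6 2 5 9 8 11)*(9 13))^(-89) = (0 14 6 2 5 13 9 8 11)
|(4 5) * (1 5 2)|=4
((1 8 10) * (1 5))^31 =(1 5 10 8)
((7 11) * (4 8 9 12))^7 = (4 12 9 8)(7 11)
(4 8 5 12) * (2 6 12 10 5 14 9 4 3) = (2 6 12 3)(4 8 14 9)(5 10) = [0, 1, 6, 2, 8, 10, 12, 7, 14, 4, 5, 11, 3, 13, 9]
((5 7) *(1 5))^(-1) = ((1 5 7))^(-1) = (1 7 5)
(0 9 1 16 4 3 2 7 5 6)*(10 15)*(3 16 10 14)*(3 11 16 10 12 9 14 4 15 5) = [14, 12, 7, 2, 10, 6, 0, 3, 8, 1, 5, 16, 9, 13, 11, 4, 15] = (0 14 11 16 15 4 10 5 6)(1 12 9)(2 7 3)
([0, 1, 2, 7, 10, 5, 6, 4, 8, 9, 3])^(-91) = (3 7 4 10)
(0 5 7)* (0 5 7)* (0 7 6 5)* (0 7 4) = (7)(0 6 5 4) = [6, 1, 2, 3, 0, 4, 5, 7]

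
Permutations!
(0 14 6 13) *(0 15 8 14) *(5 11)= (5 11)(6 13 15 8 14)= [0, 1, 2, 3, 4, 11, 13, 7, 14, 9, 10, 5, 12, 15, 6, 8]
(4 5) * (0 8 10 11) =[8, 1, 2, 3, 5, 4, 6, 7, 10, 9, 11, 0] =(0 8 10 11)(4 5)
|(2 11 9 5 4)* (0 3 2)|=|(0 3 2 11 9 5 4)|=7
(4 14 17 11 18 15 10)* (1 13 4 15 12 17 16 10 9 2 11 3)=(1 13 4 14 16 10 15 9 2 11 18 12 17 3)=[0, 13, 11, 1, 14, 5, 6, 7, 8, 2, 15, 18, 17, 4, 16, 9, 10, 3, 12]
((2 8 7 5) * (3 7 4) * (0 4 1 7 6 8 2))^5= (0 1 3 5 8 4 7 6)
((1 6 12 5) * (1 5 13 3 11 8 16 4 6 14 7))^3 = (3 16 12 11 4 13 8 6)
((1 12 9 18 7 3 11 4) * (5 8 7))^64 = (1 5 11 9 7)(3 12 8 4 18) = ((1 12 9 18 5 8 7 3 11 4))^64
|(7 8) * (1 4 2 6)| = |(1 4 2 6)(7 8)| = 4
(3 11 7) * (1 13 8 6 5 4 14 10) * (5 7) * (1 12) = (1 13 8 6 7 3 11 5 4 14 10 12) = [0, 13, 2, 11, 14, 4, 7, 3, 6, 9, 12, 5, 1, 8, 10]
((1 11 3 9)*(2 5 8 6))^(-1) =(1 9 3 11)(2 6 8 5)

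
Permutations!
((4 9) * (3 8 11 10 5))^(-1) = ((3 8 11 10 5)(4 9))^(-1) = (3 5 10 11 8)(4 9)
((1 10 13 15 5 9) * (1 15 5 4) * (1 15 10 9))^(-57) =(1 13 9 5 10)(4 15)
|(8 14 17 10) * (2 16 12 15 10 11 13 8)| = 5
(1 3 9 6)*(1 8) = [0, 3, 2, 9, 4, 5, 8, 7, 1, 6] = (1 3 9 6 8)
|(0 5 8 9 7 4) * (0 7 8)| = |(0 5)(4 7)(8 9)| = 2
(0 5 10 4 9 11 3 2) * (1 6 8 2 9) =(0 5 10 4 1 6 8 2)(3 9 11) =[5, 6, 0, 9, 1, 10, 8, 7, 2, 11, 4, 3]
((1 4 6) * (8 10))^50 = ((1 4 6)(8 10))^50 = (10)(1 6 4)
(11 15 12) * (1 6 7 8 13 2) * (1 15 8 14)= (1 6 7 14)(2 15 12 11 8 13)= [0, 6, 15, 3, 4, 5, 7, 14, 13, 9, 10, 8, 11, 2, 1, 12]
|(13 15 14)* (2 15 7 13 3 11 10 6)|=14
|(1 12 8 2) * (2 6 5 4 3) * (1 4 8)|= |(1 12)(2 4 3)(5 8 6)|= 6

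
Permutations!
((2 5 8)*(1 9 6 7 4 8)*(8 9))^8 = (9)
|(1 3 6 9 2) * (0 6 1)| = |(0 6 9 2)(1 3)| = 4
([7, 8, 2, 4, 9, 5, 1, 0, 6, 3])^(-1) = [7, 6, 2, 9, 3, 5, 8, 0, 1, 4]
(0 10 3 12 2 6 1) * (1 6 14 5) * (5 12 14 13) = (0 10 3 14 12 2 13 5 1) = [10, 0, 13, 14, 4, 1, 6, 7, 8, 9, 3, 11, 2, 5, 12]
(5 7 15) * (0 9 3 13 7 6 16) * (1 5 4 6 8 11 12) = (0 9 3 13 7 15 4 6 16)(1 5 8 11 12) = [9, 5, 2, 13, 6, 8, 16, 15, 11, 3, 10, 12, 1, 7, 14, 4, 0]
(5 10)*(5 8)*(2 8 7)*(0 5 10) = (0 5)(2 8 10 7) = [5, 1, 8, 3, 4, 0, 6, 2, 10, 9, 7]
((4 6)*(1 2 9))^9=((1 2 9)(4 6))^9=(9)(4 6)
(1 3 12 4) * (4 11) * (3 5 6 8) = (1 5 6 8 3 12 11 4) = [0, 5, 2, 12, 1, 6, 8, 7, 3, 9, 10, 4, 11]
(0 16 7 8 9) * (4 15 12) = (0 16 7 8 9)(4 15 12) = [16, 1, 2, 3, 15, 5, 6, 8, 9, 0, 10, 11, 4, 13, 14, 12, 7]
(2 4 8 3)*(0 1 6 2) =[1, 6, 4, 0, 8, 5, 2, 7, 3] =(0 1 6 2 4 8 3)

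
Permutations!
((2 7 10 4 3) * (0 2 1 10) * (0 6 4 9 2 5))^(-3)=(0 5)(1 6 9 3 7 10 4 2)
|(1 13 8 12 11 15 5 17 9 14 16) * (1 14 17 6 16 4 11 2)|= |(1 13 8 12 2)(4 11 15 5 6 16 14)(9 17)|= 70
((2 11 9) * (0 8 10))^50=(0 10 8)(2 9 11)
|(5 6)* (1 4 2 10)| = 4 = |(1 4 2 10)(5 6)|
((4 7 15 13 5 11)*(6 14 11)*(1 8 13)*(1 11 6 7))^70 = (1 11 7 13)(4 15 5 8)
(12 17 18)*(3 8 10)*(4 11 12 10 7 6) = (3 8 7 6 4 11 12 17 18 10) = [0, 1, 2, 8, 11, 5, 4, 6, 7, 9, 3, 12, 17, 13, 14, 15, 16, 18, 10]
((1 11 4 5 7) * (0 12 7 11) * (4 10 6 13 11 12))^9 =(0 12)(1 5)(4 7)(6 13 11 10)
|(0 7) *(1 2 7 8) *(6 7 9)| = 7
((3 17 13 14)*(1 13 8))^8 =((1 13 14 3 17 8))^8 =(1 14 17)(3 8 13)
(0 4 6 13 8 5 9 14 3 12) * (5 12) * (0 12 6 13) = (0 4 13 8 6)(3 5 9 14) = [4, 1, 2, 5, 13, 9, 0, 7, 6, 14, 10, 11, 12, 8, 3]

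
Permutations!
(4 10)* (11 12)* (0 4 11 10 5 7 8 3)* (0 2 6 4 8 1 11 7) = (0 8 3 2 6 4 5)(1 11 12 10 7) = [8, 11, 6, 2, 5, 0, 4, 1, 3, 9, 7, 12, 10]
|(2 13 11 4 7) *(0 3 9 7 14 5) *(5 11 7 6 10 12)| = |(0 3 9 6 10 12 5)(2 13 7)(4 14 11)| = 21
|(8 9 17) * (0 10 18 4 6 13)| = 6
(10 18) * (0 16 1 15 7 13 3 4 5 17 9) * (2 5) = (0 16 1 15 7 13 3 4 2 5 17 9)(10 18) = [16, 15, 5, 4, 2, 17, 6, 13, 8, 0, 18, 11, 12, 3, 14, 7, 1, 9, 10]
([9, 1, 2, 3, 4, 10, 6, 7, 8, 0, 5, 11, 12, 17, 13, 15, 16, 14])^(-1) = [9, 1, 2, 3, 4, 10, 6, 7, 8, 0, 5, 11, 12, 14, 17, 15, 16, 13]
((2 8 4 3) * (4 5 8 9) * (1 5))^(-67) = ((1 5 8)(2 9 4 3))^(-67) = (1 8 5)(2 9 4 3)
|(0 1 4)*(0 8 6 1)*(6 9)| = |(1 4 8 9 6)| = 5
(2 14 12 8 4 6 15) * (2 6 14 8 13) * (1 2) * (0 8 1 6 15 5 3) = (15)(0 8 4 14 12 13 6 5 3)(1 2) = [8, 2, 1, 0, 14, 3, 5, 7, 4, 9, 10, 11, 13, 6, 12, 15]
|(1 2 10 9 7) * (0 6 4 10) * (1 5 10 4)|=4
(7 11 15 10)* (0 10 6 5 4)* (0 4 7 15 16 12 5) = (0 10 15 6)(5 7 11 16 12) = [10, 1, 2, 3, 4, 7, 0, 11, 8, 9, 15, 16, 5, 13, 14, 6, 12]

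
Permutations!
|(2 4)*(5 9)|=2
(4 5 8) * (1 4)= (1 4 5 8)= [0, 4, 2, 3, 5, 8, 6, 7, 1]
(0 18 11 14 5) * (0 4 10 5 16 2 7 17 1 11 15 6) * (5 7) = (0 18 15 6)(1 11 14 16 2 5 4 10 7 17) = [18, 11, 5, 3, 10, 4, 0, 17, 8, 9, 7, 14, 12, 13, 16, 6, 2, 1, 15]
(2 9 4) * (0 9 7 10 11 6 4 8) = [9, 1, 7, 3, 2, 5, 4, 10, 0, 8, 11, 6] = (0 9 8)(2 7 10 11 6 4)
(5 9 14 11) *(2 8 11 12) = (2 8 11 5 9 14 12) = [0, 1, 8, 3, 4, 9, 6, 7, 11, 14, 10, 5, 2, 13, 12]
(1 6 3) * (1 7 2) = [0, 6, 1, 7, 4, 5, 3, 2] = (1 6 3 7 2)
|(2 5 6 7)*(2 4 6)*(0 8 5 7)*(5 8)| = 6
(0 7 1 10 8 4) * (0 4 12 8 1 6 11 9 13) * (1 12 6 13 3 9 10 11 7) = (0 1 11 10 12 8 6 7 13)(3 9) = [1, 11, 2, 9, 4, 5, 7, 13, 6, 3, 12, 10, 8, 0]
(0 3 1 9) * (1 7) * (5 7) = (0 3 5 7 1 9) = [3, 9, 2, 5, 4, 7, 6, 1, 8, 0]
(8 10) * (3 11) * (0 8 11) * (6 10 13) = (0 8 13 6 10 11 3) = [8, 1, 2, 0, 4, 5, 10, 7, 13, 9, 11, 3, 12, 6]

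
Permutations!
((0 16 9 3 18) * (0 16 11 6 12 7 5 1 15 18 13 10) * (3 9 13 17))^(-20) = ((0 11 6 12 7 5 1 15 18 16 13 10)(3 17))^(-20) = (0 7 18)(1 13 6)(5 16 11)(10 12 15)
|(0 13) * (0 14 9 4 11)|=6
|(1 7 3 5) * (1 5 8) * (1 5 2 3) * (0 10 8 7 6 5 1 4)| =10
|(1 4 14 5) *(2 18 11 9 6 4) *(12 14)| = |(1 2 18 11 9 6 4 12 14 5)| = 10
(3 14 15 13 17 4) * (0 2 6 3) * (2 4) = [4, 1, 6, 14, 0, 5, 3, 7, 8, 9, 10, 11, 12, 17, 15, 13, 16, 2] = (0 4)(2 6 3 14 15 13 17)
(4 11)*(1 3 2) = (1 3 2)(4 11) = [0, 3, 1, 2, 11, 5, 6, 7, 8, 9, 10, 4]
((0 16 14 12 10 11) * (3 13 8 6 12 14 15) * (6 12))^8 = (0 11 10 12 8 13 3 15 16)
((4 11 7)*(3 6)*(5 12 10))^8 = (4 7 11)(5 10 12)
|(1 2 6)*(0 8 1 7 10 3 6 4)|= 20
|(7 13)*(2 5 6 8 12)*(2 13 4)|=8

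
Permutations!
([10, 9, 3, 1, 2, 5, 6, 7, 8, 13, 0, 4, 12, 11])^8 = (1 9 13 11 4 2 3)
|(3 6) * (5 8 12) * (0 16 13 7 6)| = |(0 16 13 7 6 3)(5 8 12)| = 6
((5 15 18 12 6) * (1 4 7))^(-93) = ((1 4 7)(5 15 18 12 6))^(-93) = (5 18 6 15 12)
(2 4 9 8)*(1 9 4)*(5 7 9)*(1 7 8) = (1 5 8 2 7 9) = [0, 5, 7, 3, 4, 8, 6, 9, 2, 1]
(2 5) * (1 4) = (1 4)(2 5) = [0, 4, 5, 3, 1, 2]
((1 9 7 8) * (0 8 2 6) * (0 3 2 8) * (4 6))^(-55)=(1 9 7 8)(2 4 6 3)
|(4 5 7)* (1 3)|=6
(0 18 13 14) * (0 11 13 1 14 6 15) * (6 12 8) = [18, 14, 2, 3, 4, 5, 15, 7, 6, 9, 10, 13, 8, 12, 11, 0, 16, 17, 1] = (0 18 1 14 11 13 12 8 6 15)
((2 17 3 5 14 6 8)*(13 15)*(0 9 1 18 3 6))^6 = ((0 9 1 18 3 5 14)(2 17 6 8)(13 15))^6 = (0 14 5 3 18 1 9)(2 6)(8 17)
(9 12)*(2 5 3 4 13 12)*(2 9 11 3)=[0, 1, 5, 4, 13, 2, 6, 7, 8, 9, 10, 3, 11, 12]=(2 5)(3 4 13 12 11)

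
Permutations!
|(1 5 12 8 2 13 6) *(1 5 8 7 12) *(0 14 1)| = |(0 14 1 8 2 13 6 5)(7 12)| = 8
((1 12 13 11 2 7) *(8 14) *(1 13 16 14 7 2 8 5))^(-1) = (1 5 14 16 12)(7 8 11 13) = ((1 12 16 14 5)(7 13 11 8))^(-1)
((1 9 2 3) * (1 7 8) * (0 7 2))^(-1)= (0 9 1 8 7)(2 3)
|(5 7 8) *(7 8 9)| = 2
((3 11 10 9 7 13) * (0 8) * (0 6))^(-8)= ((0 8 6)(3 11 10 9 7 13))^(-8)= (0 8 6)(3 7 10)(9 11 13)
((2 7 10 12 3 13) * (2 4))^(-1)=(2 4 13 3 12 10 7)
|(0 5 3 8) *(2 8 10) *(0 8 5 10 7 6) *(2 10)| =|(10)(0 2 5 3 7 6)| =6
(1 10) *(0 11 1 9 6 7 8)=(0 11 1 10 9 6 7 8)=[11, 10, 2, 3, 4, 5, 7, 8, 0, 6, 9, 1]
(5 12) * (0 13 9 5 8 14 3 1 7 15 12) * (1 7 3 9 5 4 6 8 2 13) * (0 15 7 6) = [1, 3, 13, 6, 0, 15, 8, 7, 14, 4, 10, 11, 2, 5, 9, 12] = (0 1 3 6 8 14 9 4)(2 13 5 15 12)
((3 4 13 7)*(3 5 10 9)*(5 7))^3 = ((3 4 13 5 10 9))^3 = (3 5)(4 10)(9 13)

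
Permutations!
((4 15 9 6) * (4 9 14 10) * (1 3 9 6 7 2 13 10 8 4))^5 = ((1 3 9 7 2 13 10)(4 15 14 8))^5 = (1 13 7 3 10 2 9)(4 15 14 8)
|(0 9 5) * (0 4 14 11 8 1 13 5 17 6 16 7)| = 42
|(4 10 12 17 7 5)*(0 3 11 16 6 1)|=|(0 3 11 16 6 1)(4 10 12 17 7 5)|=6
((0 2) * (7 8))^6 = ((0 2)(7 8))^6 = (8)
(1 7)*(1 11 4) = (1 7 11 4) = [0, 7, 2, 3, 1, 5, 6, 11, 8, 9, 10, 4]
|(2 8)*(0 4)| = |(0 4)(2 8)| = 2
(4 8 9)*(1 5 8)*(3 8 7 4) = (1 5 7 4)(3 8 9) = [0, 5, 2, 8, 1, 7, 6, 4, 9, 3]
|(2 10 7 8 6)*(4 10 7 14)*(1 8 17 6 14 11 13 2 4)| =|(1 8 14)(2 7 17 6 4 10 11 13)| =24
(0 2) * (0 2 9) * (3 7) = (0 9)(3 7) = [9, 1, 2, 7, 4, 5, 6, 3, 8, 0]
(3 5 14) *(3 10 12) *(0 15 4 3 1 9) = (0 15 4 3 5 14 10 12 1 9) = [15, 9, 2, 5, 3, 14, 6, 7, 8, 0, 12, 11, 1, 13, 10, 4]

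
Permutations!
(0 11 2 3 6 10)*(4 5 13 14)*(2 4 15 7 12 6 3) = (0 11 4 5 13 14 15 7 12 6 10) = [11, 1, 2, 3, 5, 13, 10, 12, 8, 9, 0, 4, 6, 14, 15, 7]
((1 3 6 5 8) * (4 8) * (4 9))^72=(1 6 9 8 3 5 4)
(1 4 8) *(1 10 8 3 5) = [0, 4, 2, 5, 3, 1, 6, 7, 10, 9, 8] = (1 4 3 5)(8 10)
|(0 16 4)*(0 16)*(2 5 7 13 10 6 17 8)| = 8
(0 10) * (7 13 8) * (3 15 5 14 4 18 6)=(0 10)(3 15 5 14 4 18 6)(7 13 8)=[10, 1, 2, 15, 18, 14, 3, 13, 7, 9, 0, 11, 12, 8, 4, 5, 16, 17, 6]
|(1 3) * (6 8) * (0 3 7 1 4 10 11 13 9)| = 14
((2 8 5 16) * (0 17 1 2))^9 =((0 17 1 2 8 5 16))^9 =(0 1 8 16 17 2 5)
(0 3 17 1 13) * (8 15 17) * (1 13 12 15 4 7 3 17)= (0 17 13)(1 12 15)(3 8 4 7)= [17, 12, 2, 8, 7, 5, 6, 3, 4, 9, 10, 11, 15, 0, 14, 1, 16, 13]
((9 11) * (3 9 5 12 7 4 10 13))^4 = (3 12 13 5 10 11 4 9 7)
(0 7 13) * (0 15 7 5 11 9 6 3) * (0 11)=(0 5)(3 11 9 6)(7 13 15)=[5, 1, 2, 11, 4, 0, 3, 13, 8, 6, 10, 9, 12, 15, 14, 7]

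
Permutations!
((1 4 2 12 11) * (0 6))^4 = ((0 6)(1 4 2 12 11))^4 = (1 11 12 2 4)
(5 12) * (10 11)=(5 12)(10 11)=[0, 1, 2, 3, 4, 12, 6, 7, 8, 9, 11, 10, 5]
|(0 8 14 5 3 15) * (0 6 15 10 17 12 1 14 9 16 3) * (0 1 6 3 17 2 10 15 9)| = 30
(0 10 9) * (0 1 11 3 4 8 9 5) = (0 10 5)(1 11 3 4 8 9) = [10, 11, 2, 4, 8, 0, 6, 7, 9, 1, 5, 3]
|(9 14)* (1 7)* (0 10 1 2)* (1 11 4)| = |(0 10 11 4 1 7 2)(9 14)| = 14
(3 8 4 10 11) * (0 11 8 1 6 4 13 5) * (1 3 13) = [11, 6, 2, 3, 10, 0, 4, 7, 1, 9, 8, 13, 12, 5] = (0 11 13 5)(1 6 4 10 8)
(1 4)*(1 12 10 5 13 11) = (1 4 12 10 5 13 11) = [0, 4, 2, 3, 12, 13, 6, 7, 8, 9, 5, 1, 10, 11]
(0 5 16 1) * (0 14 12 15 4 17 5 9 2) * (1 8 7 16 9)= (0 1 14 12 15 4 17 5 9 2)(7 16 8)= [1, 14, 0, 3, 17, 9, 6, 16, 7, 2, 10, 11, 15, 13, 12, 4, 8, 5]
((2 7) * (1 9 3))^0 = ((1 9 3)(2 7))^0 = (9)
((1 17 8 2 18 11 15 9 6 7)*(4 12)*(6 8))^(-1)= ((1 17 6 7)(2 18 11 15 9 8)(4 12))^(-1)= (1 7 6 17)(2 8 9 15 11 18)(4 12)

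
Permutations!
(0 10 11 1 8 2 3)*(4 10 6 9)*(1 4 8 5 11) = (0 6 9 8 2 3)(1 5 11 4 10) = [6, 5, 3, 0, 10, 11, 9, 7, 2, 8, 1, 4]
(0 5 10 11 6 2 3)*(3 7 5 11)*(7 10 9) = (0 11 6 2 10 3)(5 9 7) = [11, 1, 10, 0, 4, 9, 2, 5, 8, 7, 3, 6]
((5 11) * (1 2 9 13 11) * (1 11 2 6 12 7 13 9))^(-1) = (1 2 13 7 12 6)(5 11) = ((1 6 12 7 13 2)(5 11))^(-1)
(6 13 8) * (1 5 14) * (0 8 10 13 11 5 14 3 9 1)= (0 8 6 11 5 3 9 1 14)(10 13)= [8, 14, 2, 9, 4, 3, 11, 7, 6, 1, 13, 5, 12, 10, 0]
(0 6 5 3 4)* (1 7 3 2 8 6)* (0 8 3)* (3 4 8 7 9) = [1, 9, 4, 8, 7, 2, 5, 0, 6, 3] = (0 1 9 3 8 6 5 2 4 7)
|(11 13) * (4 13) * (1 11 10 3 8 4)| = |(1 11)(3 8 4 13 10)| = 10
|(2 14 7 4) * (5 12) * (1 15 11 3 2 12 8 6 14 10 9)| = 7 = |(1 15 11 3 2 10 9)(4 12 5 8 6 14 7)|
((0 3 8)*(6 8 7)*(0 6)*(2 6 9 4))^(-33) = ((0 3 7)(2 6 8 9 4))^(-33) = (2 8 4 6 9)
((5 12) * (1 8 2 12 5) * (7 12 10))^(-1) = (1 12 7 10 2 8)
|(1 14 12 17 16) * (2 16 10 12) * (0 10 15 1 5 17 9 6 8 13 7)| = |(0 10 12 9 6 8 13 7)(1 14 2 16 5 17 15)| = 56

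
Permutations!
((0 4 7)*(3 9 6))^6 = ((0 4 7)(3 9 6))^6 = (9)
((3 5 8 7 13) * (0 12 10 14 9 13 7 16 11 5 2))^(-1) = (0 2 3 13 9 14 10 12)(5 11 16 8)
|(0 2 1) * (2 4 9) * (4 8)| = |(0 8 4 9 2 1)| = 6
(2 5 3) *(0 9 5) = (0 9 5 3 2) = [9, 1, 0, 2, 4, 3, 6, 7, 8, 5]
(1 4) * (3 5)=(1 4)(3 5)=[0, 4, 2, 5, 1, 3]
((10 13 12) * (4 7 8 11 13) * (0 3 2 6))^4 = ((0 3 2 6)(4 7 8 11 13 12 10))^4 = (4 13 7 12 8 10 11)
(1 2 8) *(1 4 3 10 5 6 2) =[0, 1, 8, 10, 3, 6, 2, 7, 4, 9, 5] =(2 8 4 3 10 5 6)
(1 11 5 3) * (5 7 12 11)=(1 5 3)(7 12 11)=[0, 5, 2, 1, 4, 3, 6, 12, 8, 9, 10, 7, 11]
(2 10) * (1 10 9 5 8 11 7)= (1 10 2 9 5 8 11 7)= [0, 10, 9, 3, 4, 8, 6, 1, 11, 5, 2, 7]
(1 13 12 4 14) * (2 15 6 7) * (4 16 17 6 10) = (1 13 12 16 17 6 7 2 15 10 4 14) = [0, 13, 15, 3, 14, 5, 7, 2, 8, 9, 4, 11, 16, 12, 1, 10, 17, 6]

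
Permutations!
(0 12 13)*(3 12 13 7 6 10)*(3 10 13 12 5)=(0 12 7 6 13)(3 5)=[12, 1, 2, 5, 4, 3, 13, 6, 8, 9, 10, 11, 7, 0]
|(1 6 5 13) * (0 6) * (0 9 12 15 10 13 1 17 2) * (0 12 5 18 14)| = |(0 6 18 14)(1 9 5)(2 12 15 10 13 17)| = 12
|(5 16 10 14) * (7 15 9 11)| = |(5 16 10 14)(7 15 9 11)| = 4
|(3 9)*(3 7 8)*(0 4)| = 4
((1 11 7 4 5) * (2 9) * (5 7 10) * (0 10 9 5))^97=(0 10)(1 9 5 11 2)(4 7)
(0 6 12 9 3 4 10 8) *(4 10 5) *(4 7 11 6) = (0 4 5 7 11 6 12 9 3 10 8) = [4, 1, 2, 10, 5, 7, 12, 11, 0, 3, 8, 6, 9]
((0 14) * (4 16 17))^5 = (0 14)(4 17 16) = ((0 14)(4 16 17))^5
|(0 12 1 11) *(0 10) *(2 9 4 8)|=|(0 12 1 11 10)(2 9 4 8)|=20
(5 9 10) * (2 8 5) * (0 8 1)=(0 8 5 9 10 2 1)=[8, 0, 1, 3, 4, 9, 6, 7, 5, 10, 2]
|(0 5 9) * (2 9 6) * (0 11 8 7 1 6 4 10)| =|(0 5 4 10)(1 6 2 9 11 8 7)| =28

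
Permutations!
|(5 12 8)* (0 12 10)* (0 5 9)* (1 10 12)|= |(0 1 10 5 12 8 9)|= 7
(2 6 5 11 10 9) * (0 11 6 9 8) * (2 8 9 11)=(0 2 11 10 9 8)(5 6)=[2, 1, 11, 3, 4, 6, 5, 7, 0, 8, 9, 10]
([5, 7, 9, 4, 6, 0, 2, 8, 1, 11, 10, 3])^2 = (1 8 7)(2 11 4)(3 6 9)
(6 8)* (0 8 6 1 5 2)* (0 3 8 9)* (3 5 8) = [9, 8, 5, 3, 4, 2, 6, 7, 1, 0] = (0 9)(1 8)(2 5)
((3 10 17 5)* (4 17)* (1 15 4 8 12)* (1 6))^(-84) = (1 10 4 12 5)(3 15 8 17 6)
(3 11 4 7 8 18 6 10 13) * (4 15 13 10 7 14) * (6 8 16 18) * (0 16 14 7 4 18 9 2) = [16, 1, 0, 11, 7, 5, 4, 14, 6, 2, 10, 15, 12, 3, 18, 13, 9, 17, 8] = (0 16 9 2)(3 11 15 13)(4 7 14 18 8 6)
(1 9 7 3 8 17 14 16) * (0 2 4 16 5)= (0 2 4 16 1 9 7 3 8 17 14 5)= [2, 9, 4, 8, 16, 0, 6, 3, 17, 7, 10, 11, 12, 13, 5, 15, 1, 14]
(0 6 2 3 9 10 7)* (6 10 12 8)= (0 10 7)(2 3 9 12 8 6)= [10, 1, 3, 9, 4, 5, 2, 0, 6, 12, 7, 11, 8]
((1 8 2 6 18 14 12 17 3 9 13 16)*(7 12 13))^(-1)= (1 16 13 14 18 6 2 8)(3 17 12 7 9)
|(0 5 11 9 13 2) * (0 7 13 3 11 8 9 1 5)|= 6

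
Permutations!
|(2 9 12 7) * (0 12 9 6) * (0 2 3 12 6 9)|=12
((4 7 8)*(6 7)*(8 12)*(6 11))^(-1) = (4 8 12 7 6 11)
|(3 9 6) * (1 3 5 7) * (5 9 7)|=6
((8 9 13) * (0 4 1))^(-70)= (0 1 4)(8 13 9)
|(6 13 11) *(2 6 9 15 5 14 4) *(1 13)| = |(1 13 11 9 15 5 14 4 2 6)| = 10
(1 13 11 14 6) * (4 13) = (1 4 13 11 14 6) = [0, 4, 2, 3, 13, 5, 1, 7, 8, 9, 10, 14, 12, 11, 6]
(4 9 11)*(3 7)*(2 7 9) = [0, 1, 7, 9, 2, 5, 6, 3, 8, 11, 10, 4] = (2 7 3 9 11 4)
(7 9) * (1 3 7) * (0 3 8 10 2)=[3, 8, 0, 7, 4, 5, 6, 9, 10, 1, 2]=(0 3 7 9 1 8 10 2)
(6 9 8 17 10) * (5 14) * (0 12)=(0 12)(5 14)(6 9 8 17 10)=[12, 1, 2, 3, 4, 14, 9, 7, 17, 8, 6, 11, 0, 13, 5, 15, 16, 10]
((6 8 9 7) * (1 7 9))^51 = ((9)(1 7 6 8))^51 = (9)(1 8 6 7)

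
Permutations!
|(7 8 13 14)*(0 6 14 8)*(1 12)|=4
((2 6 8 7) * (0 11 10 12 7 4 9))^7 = ((0 11 10 12 7 2 6 8 4 9))^7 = (0 8 7 11 4 2 10 9 6 12)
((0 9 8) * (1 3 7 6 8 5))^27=((0 9 5 1 3 7 6 8))^27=(0 1 6 9 3 8 5 7)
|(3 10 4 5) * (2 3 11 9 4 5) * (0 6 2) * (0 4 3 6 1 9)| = 14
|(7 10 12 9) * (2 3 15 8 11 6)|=12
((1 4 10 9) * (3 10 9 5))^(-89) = (1 4 9)(3 10 5)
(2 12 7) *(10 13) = (2 12 7)(10 13) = [0, 1, 12, 3, 4, 5, 6, 2, 8, 9, 13, 11, 7, 10]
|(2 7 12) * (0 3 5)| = 3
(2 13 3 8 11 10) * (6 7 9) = (2 13 3 8 11 10)(6 7 9) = [0, 1, 13, 8, 4, 5, 7, 9, 11, 6, 2, 10, 12, 3]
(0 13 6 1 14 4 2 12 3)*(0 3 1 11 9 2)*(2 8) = (0 13 6 11 9 8 2 12 1 14 4) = [13, 14, 12, 3, 0, 5, 11, 7, 2, 8, 10, 9, 1, 6, 4]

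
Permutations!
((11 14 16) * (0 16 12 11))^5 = ((0 16)(11 14 12))^5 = (0 16)(11 12 14)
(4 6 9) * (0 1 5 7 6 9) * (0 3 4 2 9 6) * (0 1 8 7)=(0 8 7 1 5)(2 9)(3 4 6)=[8, 5, 9, 4, 6, 0, 3, 1, 7, 2]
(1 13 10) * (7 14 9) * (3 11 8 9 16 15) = (1 13 10)(3 11 8 9 7 14 16 15) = [0, 13, 2, 11, 4, 5, 6, 14, 9, 7, 1, 8, 12, 10, 16, 3, 15]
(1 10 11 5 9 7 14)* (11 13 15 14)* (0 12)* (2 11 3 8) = (0 12)(1 10 13 15 14)(2 11 5 9 7 3 8) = [12, 10, 11, 8, 4, 9, 6, 3, 2, 7, 13, 5, 0, 15, 1, 14]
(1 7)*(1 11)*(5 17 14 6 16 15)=[0, 7, 2, 3, 4, 17, 16, 11, 8, 9, 10, 1, 12, 13, 6, 5, 15, 14]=(1 7 11)(5 17 14 6 16 15)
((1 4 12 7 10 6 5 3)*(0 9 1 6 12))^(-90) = ((0 9 1 4)(3 6 5)(7 10 12))^(-90) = (12)(0 1)(4 9)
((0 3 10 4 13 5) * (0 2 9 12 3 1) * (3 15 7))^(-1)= ((0 1)(2 9 12 15 7 3 10 4 13 5))^(-1)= (0 1)(2 5 13 4 10 3 7 15 12 9)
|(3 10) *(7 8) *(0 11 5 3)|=|(0 11 5 3 10)(7 8)|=10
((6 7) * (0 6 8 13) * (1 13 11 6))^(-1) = (0 13 1)(6 11 8 7)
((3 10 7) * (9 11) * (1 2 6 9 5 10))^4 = ((1 2 6 9 11 5 10 7 3))^4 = (1 11 3 9 7 6 10 2 5)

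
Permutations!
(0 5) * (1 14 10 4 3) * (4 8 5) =(0 4 3 1 14 10 8 5) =[4, 14, 2, 1, 3, 0, 6, 7, 5, 9, 8, 11, 12, 13, 10]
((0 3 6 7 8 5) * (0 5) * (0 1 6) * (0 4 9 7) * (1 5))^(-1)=(0 6 1 5 8 7 9 4 3)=((0 3 4 9 7 8 5 1 6))^(-1)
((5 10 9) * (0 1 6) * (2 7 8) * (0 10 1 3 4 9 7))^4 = (0 5 7 3 1 8 4 6 2 9 10)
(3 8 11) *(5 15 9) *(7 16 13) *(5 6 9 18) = (3 8 11)(5 15 18)(6 9)(7 16 13) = [0, 1, 2, 8, 4, 15, 9, 16, 11, 6, 10, 3, 12, 7, 14, 18, 13, 17, 5]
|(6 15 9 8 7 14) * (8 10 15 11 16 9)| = 9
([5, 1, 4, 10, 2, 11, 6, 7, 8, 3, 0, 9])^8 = [11, 1, 2, 0, 4, 9, 6, 7, 8, 10, 5, 3]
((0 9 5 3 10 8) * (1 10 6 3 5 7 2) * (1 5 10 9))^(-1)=((0 1 9 7 2 5 10 8)(3 6))^(-1)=(0 8 10 5 2 7 9 1)(3 6)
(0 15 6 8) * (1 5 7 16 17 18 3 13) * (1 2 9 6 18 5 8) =(0 15 18 3 13 2 9 6 1 8)(5 7 16 17) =[15, 8, 9, 13, 4, 7, 1, 16, 0, 6, 10, 11, 12, 2, 14, 18, 17, 5, 3]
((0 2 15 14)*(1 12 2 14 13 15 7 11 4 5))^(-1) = ((0 14)(1 12 2 7 11 4 5)(13 15))^(-1) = (0 14)(1 5 4 11 7 2 12)(13 15)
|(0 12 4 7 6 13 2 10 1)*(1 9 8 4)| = |(0 12 1)(2 10 9 8 4 7 6 13)| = 24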